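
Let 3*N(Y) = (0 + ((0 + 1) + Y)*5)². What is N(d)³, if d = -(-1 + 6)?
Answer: 64000000/27 ≈ 2.3704e+6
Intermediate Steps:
d = -5 (d = -1*5 = -5)
N(Y) = (5 + 5*Y)²/3 (N(Y) = (0 + ((0 + 1) + Y)*5)²/3 = (0 + (1 + Y)*5)²/3 = (0 + (5 + 5*Y))²/3 = (5 + 5*Y)²/3)
N(d)³ = (25*(1 - 5)²/3)³ = ((25/3)*(-4)²)³ = ((25/3)*16)³ = (400/3)³ = 64000000/27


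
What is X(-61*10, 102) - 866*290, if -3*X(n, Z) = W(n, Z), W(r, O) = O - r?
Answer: -754132/3 ≈ -2.5138e+5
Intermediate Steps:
X(n, Z) = -Z/3 + n/3 (X(n, Z) = -(Z - n)/3 = -Z/3 + n/3)
X(-61*10, 102) - 866*290 = (-1/3*102 + (-61*10)/3) - 866*290 = (-34 + (1/3)*(-610)) - 1*251140 = (-34 - 610/3) - 251140 = -712/3 - 251140 = -754132/3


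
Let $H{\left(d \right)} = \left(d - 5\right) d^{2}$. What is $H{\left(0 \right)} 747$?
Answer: $0$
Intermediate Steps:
$H{\left(d \right)} = d^{2} \left(-5 + d\right)$ ($H{\left(d \right)} = \left(d - 5\right) d^{2} = \left(-5 + d\right) d^{2} = d^{2} \left(-5 + d\right)$)
$H{\left(0 \right)} 747 = 0^{2} \left(-5 + 0\right) 747 = 0 \left(-5\right) 747 = 0 \cdot 747 = 0$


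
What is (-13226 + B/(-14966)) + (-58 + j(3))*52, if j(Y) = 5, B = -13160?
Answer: -17083818/1069 ≈ -15981.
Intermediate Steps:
(-13226 + B/(-14966)) + (-58 + j(3))*52 = (-13226 - 13160/(-14966)) + (-58 + 5)*52 = (-13226 - 13160*(-1/14966)) - 53*52 = (-13226 + 940/1069) - 2756 = -14137654/1069 - 2756 = -17083818/1069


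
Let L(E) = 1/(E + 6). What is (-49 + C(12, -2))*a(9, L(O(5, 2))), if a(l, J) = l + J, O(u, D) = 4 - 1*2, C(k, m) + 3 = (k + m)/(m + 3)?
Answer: -1533/4 ≈ -383.25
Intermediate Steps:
C(k, m) = -3 + (k + m)/(3 + m) (C(k, m) = -3 + (k + m)/(m + 3) = -3 + (k + m)/(3 + m))
O(u, D) = 2 (O(u, D) = 4 - 2 = 2)
L(E) = 1/(6 + E)
a(l, J) = J + l
(-49 + C(12, -2))*a(9, L(O(5, 2))) = (-49 + (-9 + 12 - 2*(-2))/(3 - 2))*(1/(6 + 2) + 9) = (-49 + (-9 + 12 + 4)/1)*(1/8 + 9) = (-49 + 1*7)*(1/8 + 9) = (-49 + 7)*(73/8) = -42*73/8 = -1533/4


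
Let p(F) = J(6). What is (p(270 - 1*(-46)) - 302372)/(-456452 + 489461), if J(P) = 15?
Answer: -302357/33009 ≈ -9.1598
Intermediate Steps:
p(F) = 15
(p(270 - 1*(-46)) - 302372)/(-456452 + 489461) = (15 - 302372)/(-456452 + 489461) = -302357/33009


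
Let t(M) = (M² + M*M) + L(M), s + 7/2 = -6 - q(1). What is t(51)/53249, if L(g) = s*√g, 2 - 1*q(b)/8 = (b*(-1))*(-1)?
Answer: 5202/53249 - 5*√51/15214 ≈ 0.095345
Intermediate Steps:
q(b) = 16 - 8*b (q(b) = 16 - 8*b*(-1)*(-1) = 16 - 8*(-b)*(-1) = 16 - 8*b)
s = -35/2 (s = -7/2 + (-6 - (16 - 8*1)) = -7/2 + (-6 - (16 - 8)) = -7/2 + (-6 - 1*8) = -7/2 + (-6 - 8) = -7/2 - 14 = -35/2 ≈ -17.500)
L(g) = -35*√g/2
t(M) = 2*M² - 35*√M/2 (t(M) = (M² + M*M) - 35*√M/2 = (M² + M²) - 35*√M/2 = 2*M² - 35*√M/2)
t(51)/53249 = (2*51² - 35*√51/2)/53249 = (2*2601 - 35*√51/2)*(1/53249) = (5202 - 35*√51/2)*(1/53249) = 5202/53249 - 5*√51/15214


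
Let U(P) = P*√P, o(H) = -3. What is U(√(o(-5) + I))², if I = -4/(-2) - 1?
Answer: -2*I*√2 ≈ -2.8284*I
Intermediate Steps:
I = 1 (I = -4*(-½) - 1 = 2 - 1 = 1)
U(P) = P^(3/2)
U(√(o(-5) + I))² = ((√(-3 + 1))^(3/2))² = ((√(-2))^(3/2))² = ((I*√2)^(3/2))² = (2^(¾)*I^(3/2))² = -2*I*√2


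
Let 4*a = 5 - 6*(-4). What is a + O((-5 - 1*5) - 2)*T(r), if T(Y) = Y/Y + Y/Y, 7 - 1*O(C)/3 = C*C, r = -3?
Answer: -3259/4 ≈ -814.75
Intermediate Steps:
O(C) = 21 - 3*C² (O(C) = 21 - 3*C*C = 21 - 3*C²)
T(Y) = 2 (T(Y) = 1 + 1 = 2)
a = 29/4 (a = (5 - 6*(-4))/4 = (5 + 24)/4 = (¼)*29 = 29/4 ≈ 7.2500)
a + O((-5 - 1*5) - 2)*T(r) = 29/4 + (21 - 3*((-5 - 1*5) - 2)²)*2 = 29/4 + (21 - 3*((-5 - 5) - 2)²)*2 = 29/4 + (21 - 3*(-10 - 2)²)*2 = 29/4 + (21 - 3*(-12)²)*2 = 29/4 + (21 - 3*144)*2 = 29/4 + (21 - 432)*2 = 29/4 - 411*2 = 29/4 - 822 = -3259/4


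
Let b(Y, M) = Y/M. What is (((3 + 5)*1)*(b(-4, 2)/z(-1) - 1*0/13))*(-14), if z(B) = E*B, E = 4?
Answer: -56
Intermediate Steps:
z(B) = 4*B
(((3 + 5)*1)*(b(-4, 2)/z(-1) - 1*0/13))*(-14) = (((3 + 5)*1)*((-4/2)/((4*(-1))) - 1*0/13))*(-14) = ((8*1)*(-4*½/(-4) + 0*(1/13)))*(-14) = (8*(-2*(-¼) + 0))*(-14) = (8*(½ + 0))*(-14) = (8*(½))*(-14) = 4*(-14) = -56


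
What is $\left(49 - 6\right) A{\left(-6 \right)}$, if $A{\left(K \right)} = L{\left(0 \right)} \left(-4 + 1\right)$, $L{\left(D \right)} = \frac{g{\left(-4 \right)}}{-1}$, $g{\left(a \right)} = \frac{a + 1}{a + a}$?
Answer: $\frac{387}{8} \approx 48.375$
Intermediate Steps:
$g{\left(a \right)} = \frac{1 + a}{2 a}$
$L{\left(D \right)} = - \frac{3}{8}$ ($L{\left(D \right)} = \frac{\frac{1}{2} \frac{1}{-4} \left(1 - 4\right)}{-1} = \frac{1}{2} \left(- \frac{1}{4}\right) \left(-3\right) \left(-1\right) = \frac{3}{8} \left(-1\right) = - \frac{3}{8}$)
$A{\left(K \right)} = \frac{9}{8}$ ($A{\left(K \right)} = - \frac{3 \left(-4 + 1\right)}{8} = \left(- \frac{3}{8}\right) \left(-3\right) = \frac{9}{8}$)
$\left(49 - 6\right) A{\left(-6 \right)} = \left(49 - 6\right) \frac{9}{8} = 43 \cdot \frac{9}{8} = \frac{387}{8}$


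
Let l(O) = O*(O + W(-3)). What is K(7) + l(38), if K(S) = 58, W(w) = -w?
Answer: 1616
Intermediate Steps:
l(O) = O*(3 + O) (l(O) = O*(O - 1*(-3)) = O*(O + 3) = O*(3 + O))
K(7) + l(38) = 58 + 38*(3 + 38) = 58 + 38*41 = 58 + 1558 = 1616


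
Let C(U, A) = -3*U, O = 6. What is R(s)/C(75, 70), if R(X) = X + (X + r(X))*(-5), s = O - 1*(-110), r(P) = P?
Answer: 116/25 ≈ 4.6400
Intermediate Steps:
s = 116 (s = 6 - 1*(-110) = 6 + 110 = 116)
R(X) = -9*X (R(X) = X + (X + X)*(-5) = X + (2*X)*(-5) = X - 10*X = -9*X)
R(s)/C(75, 70) = (-9*116)/((-3*75)) = -1044/(-225) = -1044*(-1/225) = 116/25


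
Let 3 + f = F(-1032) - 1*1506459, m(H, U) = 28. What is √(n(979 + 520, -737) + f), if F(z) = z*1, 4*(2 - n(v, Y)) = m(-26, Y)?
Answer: I*√1507499 ≈ 1227.8*I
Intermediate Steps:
n(v, Y) = -5 (n(v, Y) = 2 - ¼*28 = 2 - 7 = -5)
F(z) = z
f = -1507494 (f = -3 + (-1032 - 1*1506459) = -3 + (-1032 - 1506459) = -3 - 1507491 = -1507494)
√(n(979 + 520, -737) + f) = √(-5 - 1507494) = √(-1507499) = I*√1507499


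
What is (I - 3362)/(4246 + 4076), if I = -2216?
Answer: -2789/4161 ≈ -0.67027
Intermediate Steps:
(I - 3362)/(4246 + 4076) = (-2216 - 3362)/(4246 + 4076) = -5578/8322 = -5578*1/8322 = -2789/4161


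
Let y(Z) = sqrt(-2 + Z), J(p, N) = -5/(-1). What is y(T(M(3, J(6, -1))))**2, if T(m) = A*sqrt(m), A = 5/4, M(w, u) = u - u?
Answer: -2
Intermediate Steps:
J(p, N) = 5 (J(p, N) = -5*(-1) = 5)
M(w, u) = 0
A = 5/4 (A = 5*(1/4) = 5/4 ≈ 1.2500)
T(m) = 5*sqrt(m)/4
y(T(M(3, J(6, -1))))**2 = (sqrt(-2 + 5*sqrt(0)/4))**2 = (sqrt(-2 + (5/4)*0))**2 = (sqrt(-2 + 0))**2 = (sqrt(-2))**2 = (I*sqrt(2))**2 = -2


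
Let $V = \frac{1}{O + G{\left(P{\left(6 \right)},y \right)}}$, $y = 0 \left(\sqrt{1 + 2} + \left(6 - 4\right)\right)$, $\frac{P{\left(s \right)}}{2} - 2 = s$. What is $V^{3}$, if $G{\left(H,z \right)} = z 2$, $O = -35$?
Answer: $- \frac{1}{42875} \approx -2.3324 \cdot 10^{-5}$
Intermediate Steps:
$P{\left(s \right)} = 4 + 2 s$
$y = 0$ ($y = 0 \left(\sqrt{3} + 2\right) = 0 \left(2 + \sqrt{3}\right) = 0$)
$G{\left(H,z \right)} = 2 z$
$V = - \frac{1}{35}$ ($V = \frac{1}{-35 + 2 \cdot 0} = \frac{1}{-35 + 0} = \frac{1}{-35} = - \frac{1}{35} \approx -0.028571$)
$V^{3} = \left(- \frac{1}{35}\right)^{3} = - \frac{1}{42875}$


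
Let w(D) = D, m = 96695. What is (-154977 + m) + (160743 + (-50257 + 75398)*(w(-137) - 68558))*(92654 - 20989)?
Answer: -123758306617862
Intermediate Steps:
(-154977 + m) + (160743 + (-50257 + 75398)*(w(-137) - 68558))*(92654 - 20989) = (-154977 + 96695) + (160743 + (-50257 + 75398)*(-137 - 68558))*(92654 - 20989) = -58282 + (160743 + 25141*(-68695))*71665 = -58282 + (160743 - 1727060995)*71665 = -58282 - 1726900252*71665 = -58282 - 123758306559580 = -123758306617862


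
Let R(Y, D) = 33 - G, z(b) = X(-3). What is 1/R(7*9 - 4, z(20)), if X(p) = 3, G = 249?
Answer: -1/216 ≈ -0.0046296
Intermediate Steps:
z(b) = 3
R(Y, D) = -216 (R(Y, D) = 33 - 1*249 = 33 - 249 = -216)
1/R(7*9 - 4, z(20)) = 1/(-216) = -1/216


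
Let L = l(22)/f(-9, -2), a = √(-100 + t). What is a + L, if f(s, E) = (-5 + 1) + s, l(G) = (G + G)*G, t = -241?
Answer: -968/13 + I*√341 ≈ -74.462 + 18.466*I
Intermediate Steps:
l(G) = 2*G² (l(G) = (2*G)*G = 2*G²)
a = I*√341 (a = √(-100 - 241) = √(-341) = I*√341 ≈ 18.466*I)
f(s, E) = -4 + s
L = -968/13 (L = (2*22²)/(-4 - 9) = (2*484)/(-13) = 968*(-1/13) = -968/13 ≈ -74.462)
a + L = I*√341 - 968/13 = -968/13 + I*√341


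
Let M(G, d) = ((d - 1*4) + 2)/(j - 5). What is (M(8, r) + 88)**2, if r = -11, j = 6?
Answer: 5625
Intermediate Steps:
M(G, d) = -2 + d (M(G, d) = ((d - 1*4) + 2)/(6 - 5) = ((d - 4) + 2)/1 = ((-4 + d) + 2)*1 = (-2 + d)*1 = -2 + d)
(M(8, r) + 88)**2 = ((-2 - 11) + 88)**2 = (-13 + 88)**2 = 75**2 = 5625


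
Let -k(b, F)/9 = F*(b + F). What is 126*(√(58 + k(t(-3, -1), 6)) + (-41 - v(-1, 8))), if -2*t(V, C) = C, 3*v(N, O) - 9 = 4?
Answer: -5712 + 126*I*√293 ≈ -5712.0 + 2156.8*I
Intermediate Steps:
v(N, O) = 13/3 (v(N, O) = 3 + (⅓)*4 = 3 + 4/3 = 13/3)
t(V, C) = -C/2
k(b, F) = -9*F*(F + b) (k(b, F) = -9*F*(b + F) = -9*F*(F + b))
126*(√(58 + k(t(-3, -1), 6)) + (-41 - v(-1, 8))) = 126*(√(58 - 9*6*(6 - ½*(-1))) + (-41 - 1*13/3)) = 126*(√(58 - 9*6*(6 + ½)) + (-41 - 13/3)) = 126*(√(58 - 9*6*13/2) - 136/3) = 126*(√(58 - 351) - 136/3) = 126*(√(-293) - 136/3) = 126*(I*√293 - 136/3) = 126*(-136/3 + I*√293) = -5712 + 126*I*√293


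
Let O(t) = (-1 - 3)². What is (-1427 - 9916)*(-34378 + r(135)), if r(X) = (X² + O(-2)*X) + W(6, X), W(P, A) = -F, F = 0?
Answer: 158722599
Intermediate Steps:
O(t) = 16 (O(t) = (-4)² = 16)
W(P, A) = 0 (W(P, A) = -1*0 = 0)
r(X) = X² + 16*X (r(X) = (X² + 16*X) + 0 = X² + 16*X)
(-1427 - 9916)*(-34378 + r(135)) = (-1427 - 9916)*(-34378 + 135*(16 + 135)) = -11343*(-34378 + 135*151) = -11343*(-34378 + 20385) = -11343*(-13993) = 158722599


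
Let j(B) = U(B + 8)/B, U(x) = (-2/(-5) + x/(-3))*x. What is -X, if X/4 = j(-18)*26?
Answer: -5824/27 ≈ -215.70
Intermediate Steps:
U(x) = x*(2/5 - x/3) (U(x) = (-2*(-1/5) + x*(-1/3))*x = (2/5 - x/3)*x = x*(2/5 - x/3))
j(B) = (-34 - 5*B)*(8 + B)/(15*B) (j(B) = ((B + 8)*(6 - 5*(B + 8))/15)/B = ((8 + B)*(6 - 5*(8 + B))/15)/B = ((8 + B)*(6 + (-40 - 5*B))/15)/B = ((8 + B)*(-34 - 5*B)/15)/B = ((-34 - 5*B)*(8 + B)/15)/B = (-34 - 5*B)*(8 + B)/(15*B))
X = 5824/27 (X = 4*(-1/15*(8 - 18)*(34 + 5*(-18))/(-18)*26) = 4*(-1/15*(-1/18)*(-10)*(34 - 90)*26) = 4*(-1/15*(-1/18)*(-10)*(-56)*26) = 4*((56/27)*26) = 4*(1456/27) = 5824/27 ≈ 215.70)
-X = -1*5824/27 = -5824/27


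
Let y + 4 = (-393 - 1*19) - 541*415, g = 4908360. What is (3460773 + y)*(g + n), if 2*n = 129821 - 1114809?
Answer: 14289044669172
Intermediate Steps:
n = -492494 (n = (129821 - 1114809)/2 = (½)*(-984988) = -492494)
y = -224931 (y = -4 + ((-393 - 1*19) - 541*415) = -4 + ((-393 - 19) - 224515) = -4 + (-412 - 224515) = -4 - 224927 = -224931)
(3460773 + y)*(g + n) = (3460773 - 224931)*(4908360 - 492494) = 3235842*4415866 = 14289044669172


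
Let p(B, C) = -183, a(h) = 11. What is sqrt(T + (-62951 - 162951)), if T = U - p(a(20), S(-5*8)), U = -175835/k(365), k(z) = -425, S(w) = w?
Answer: 2*I*sqrt(406957645)/85 ≈ 474.66*I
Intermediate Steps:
U = 35167/85 (U = -175835/(-425) = -175835*(-1/425) = 35167/85 ≈ 413.73)
T = 50722/85 (T = 35167/85 - 1*(-183) = 35167/85 + 183 = 50722/85 ≈ 596.73)
sqrt(T + (-62951 - 162951)) = sqrt(50722/85 + (-62951 - 162951)) = sqrt(50722/85 - 225902) = sqrt(-19150948/85) = 2*I*sqrt(406957645)/85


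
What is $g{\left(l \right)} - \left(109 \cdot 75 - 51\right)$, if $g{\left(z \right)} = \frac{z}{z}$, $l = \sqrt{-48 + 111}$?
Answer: $-8123$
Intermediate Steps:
$l = 3 \sqrt{7}$ ($l = \sqrt{63} = 3 \sqrt{7} \approx 7.9373$)
$g{\left(z \right)} = 1$
$g{\left(l \right)} - \left(109 \cdot 75 - 51\right) = 1 - \left(109 \cdot 75 - 51\right) = 1 - \left(8175 - 51\right) = 1 - 8124 = -8123$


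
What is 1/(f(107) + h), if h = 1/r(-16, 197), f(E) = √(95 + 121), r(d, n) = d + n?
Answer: -181/7076375 + 196566*√6/7076375 ≈ 0.068016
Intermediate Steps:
f(E) = 6*√6 (f(E) = √216 = 6*√6)
h = 1/181 (h = 1/(-16 + 197) = 1/181 ≈ 0.0055249)
1/(f(107) + h) = 1/(6*√6 + 1/181) = 1/(1/181 + 6*√6)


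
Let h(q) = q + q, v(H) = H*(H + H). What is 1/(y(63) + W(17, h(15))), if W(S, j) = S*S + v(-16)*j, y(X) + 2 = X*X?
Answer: 1/19616 ≈ 5.0979e-5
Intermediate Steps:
y(X) = -2 + X**2 (y(X) = -2 + X*X = -2 + X**2)
v(H) = 2*H**2 (v(H) = H*(2*H) = 2*H**2)
h(q) = 2*q
W(S, j) = S**2 + 512*j (W(S, j) = S*S + (2*(-16)**2)*j = S**2 + (2*256)*j = S**2 + 512*j)
1/(y(63) + W(17, h(15))) = 1/((-2 + 63**2) + (17**2 + 512*(2*15))) = 1/((-2 + 3969) + (289 + 512*30)) = 1/(3967 + (289 + 15360)) = 1/(3967 + 15649) = 1/19616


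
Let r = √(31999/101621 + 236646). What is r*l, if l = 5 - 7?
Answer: -2*√2443805705702465/101621 ≈ -972.93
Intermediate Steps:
r = √2443805705702465/101621 (r = √(31999*(1/101621) + 236646) = √(31999/101621 + 236646) = √(24048235165/101621) = √2443805705702465/101621 ≈ 486.46)
l = -2
r*l = (√2443805705702465/101621)*(-2) = -2*√2443805705702465/101621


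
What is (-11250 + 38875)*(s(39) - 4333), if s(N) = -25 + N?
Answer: -119312375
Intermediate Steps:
(-11250 + 38875)*(s(39) - 4333) = (-11250 + 38875)*((-25 + 39) - 4333) = 27625*(14 - 4333) = 27625*(-4319) = -119312375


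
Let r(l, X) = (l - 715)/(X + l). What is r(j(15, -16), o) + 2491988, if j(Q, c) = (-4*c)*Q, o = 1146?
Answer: 5248126973/2106 ≈ 2.4920e+6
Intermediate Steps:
j(Q, c) = -4*Q*c
r(l, X) = (-715 + l)/(X + l)
r(j(15, -16), o) + 2491988 = (-715 - 4*15*(-16))/(1146 - 4*15*(-16)) + 2491988 = (-715 + 960)/(1146 + 960) + 2491988 = 245/2106 + 2491988 = 5248126973/2106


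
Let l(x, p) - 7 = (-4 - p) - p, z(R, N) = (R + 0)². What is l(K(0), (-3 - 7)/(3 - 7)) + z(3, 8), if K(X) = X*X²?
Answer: 7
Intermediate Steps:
z(R, N) = R²
K(X) = X³
l(x, p) = 3 - 2*p (l(x, p) = 7 + ((-4 - p) - p) = 7 + (-4 - 2*p) = 3 - 2*p)
l(K(0), (-3 - 7)/(3 - 7)) + z(3, 8) = (3 - 2*(-3 - 7)/(3 - 7)) + 3² = (3 - (-20)/(-4)) + 9 = (3 - (-20)*(-1)/4) + 9 = (3 - 2*5/2) + 9 = (3 - 5) + 9 = -2 + 9 = 7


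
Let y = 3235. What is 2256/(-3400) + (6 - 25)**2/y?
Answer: -151769/274975 ≈ -0.55194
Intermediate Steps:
2256/(-3400) + (6 - 25)**2/y = 2256/(-3400) + (6 - 25)**2/3235 = 2256*(-1/3400) + (-19)**2*(1/3235) = -282/425 + 361*(1/3235) = -282/425 + 361/3235 = -151769/274975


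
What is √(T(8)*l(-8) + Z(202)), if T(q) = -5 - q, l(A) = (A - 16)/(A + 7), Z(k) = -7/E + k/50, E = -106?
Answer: I*√86487414/530 ≈ 17.547*I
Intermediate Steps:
Z(k) = 7/106 + k/50 (Z(k) = -7/(-106) + k/50 = -7*(-1/106) + k*(1/50) = 7/106 + k/50)
l(A) = (-16 + A)/(7 + A)
√(T(8)*l(-8) + Z(202)) = √((-5 - 1*8)*((-16 - 8)/(7 - 8)) + (7/106 + (1/50)*202)) = √((-5 - 8)*(-24/(-1)) + (7/106 + 101/25)) = √(-(-13)*(-24) + 10881/2650) = √(-13*24 + 10881/2650) = √(-312 + 10881/2650) = √(-815919/2650) = I*√86487414/530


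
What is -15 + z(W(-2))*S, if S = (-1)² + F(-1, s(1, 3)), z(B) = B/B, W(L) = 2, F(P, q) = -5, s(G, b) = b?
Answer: -19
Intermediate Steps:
z(B) = 1
S = -4 (S = (-1)² - 5 = 1 - 5 = -4)
-15 + z(W(-2))*S = -15 + 1*(-4) = -15 - 4 = -19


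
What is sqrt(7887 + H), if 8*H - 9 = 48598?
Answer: sqrt(223406)/4 ≈ 118.16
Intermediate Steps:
H = 48607/8 (H = 9/8 + (1/8)*48598 = 9/8 + 24299/4 = 48607/8 ≈ 6075.9)
sqrt(7887 + H) = sqrt(7887 + 48607/8) = sqrt(111703/8) = sqrt(223406)/4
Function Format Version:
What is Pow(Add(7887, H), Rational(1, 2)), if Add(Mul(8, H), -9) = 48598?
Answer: Mul(Rational(1, 4), Pow(223406, Rational(1, 2))) ≈ 118.16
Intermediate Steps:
H = Rational(48607, 8) (H = Add(Rational(9, 8), Mul(Rational(1, 8), 48598)) = Add(Rational(9, 8), Rational(24299, 4)) = Rational(48607, 8) ≈ 6075.9)
Pow(Add(7887, H), Rational(1, 2)) = Pow(Add(7887, Rational(48607, 8)), Rational(1, 2)) = Pow(Rational(111703, 8), Rational(1, 2)) = Mul(Rational(1, 4), Pow(223406, Rational(1, 2)))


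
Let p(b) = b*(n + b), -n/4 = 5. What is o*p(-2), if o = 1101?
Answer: 48444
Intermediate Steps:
n = -20 (n = -4*5 = -20)
p(b) = b*(-20 + b)
o*p(-2) = 1101*(-2*(-20 - 2)) = 1101*(-2*(-22)) = 1101*44 = 48444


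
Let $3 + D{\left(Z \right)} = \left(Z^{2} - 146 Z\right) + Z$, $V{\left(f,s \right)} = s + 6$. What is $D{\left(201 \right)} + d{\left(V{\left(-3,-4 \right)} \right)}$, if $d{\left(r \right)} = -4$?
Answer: $11249$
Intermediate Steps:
$V{\left(f,s \right)} = 6 + s$
$D{\left(Z \right)} = -3 + Z^{2} - 145 Z$ ($D{\left(Z \right)} = -3 + \left(\left(Z^{2} - 146 Z\right) + Z\right) = -3 + \left(Z^{2} - 145 Z\right) = -3 + Z^{2} - 145 Z$)
$D{\left(201 \right)} + d{\left(V{\left(-3,-4 \right)} \right)} = \left(-3 + 201^{2} - 29145\right) - 4 = \left(-3 + 40401 - 29145\right) - 4 = 11253 - 4 = 11249$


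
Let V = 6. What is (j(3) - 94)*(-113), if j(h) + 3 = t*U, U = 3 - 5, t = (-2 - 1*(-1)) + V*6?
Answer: 18871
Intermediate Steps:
t = 35 (t = (-2 - 1*(-1)) + 6*6 = (-2 + 1) + 36 = -1 + 36 = 35)
U = -2
j(h) = -73 (j(h) = -3 + 35*(-2) = -3 - 70 = -73)
(j(3) - 94)*(-113) = (-73 - 94)*(-113) = -167*(-113) = 18871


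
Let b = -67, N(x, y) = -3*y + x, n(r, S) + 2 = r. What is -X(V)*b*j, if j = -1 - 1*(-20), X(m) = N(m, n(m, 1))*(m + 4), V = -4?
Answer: 0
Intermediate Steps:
n(r, S) = -2 + r
N(x, y) = x - 3*y
X(m) = (4 + m)*(6 - 2*m) (X(m) = (m - 3*(-2 + m))*(m + 4) = (m + (6 - 3*m))*(4 + m) = (6 - 2*m)*(4 + m) = (4 + m)*(6 - 2*m))
j = 19 (j = -1 + 20 = 19)
-X(V)*b*j = -(2*(3 - 1*(-4))*(4 - 4))*(-67)*19 = -(2*(3 + 4)*0)*(-67)*19 = -(2*7*0)*(-67)*19 = -0*(-67)*19 = -0*19 = -1*0 = 0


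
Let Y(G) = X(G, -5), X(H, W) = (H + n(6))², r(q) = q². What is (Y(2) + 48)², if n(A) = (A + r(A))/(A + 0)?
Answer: 16641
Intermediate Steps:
n(A) = (A + A²)/A (n(A) = (A + A²)/(A + 0) = (A + A²)/A)
X(H, W) = (7 + H)² (X(H, W) = (H + (1 + 6))² = (H + 7)² = (7 + H)²)
Y(G) = (7 + G)²
(Y(2) + 48)² = ((7 + 2)² + 48)² = (9² + 48)² = (81 + 48)² = 129² = 16641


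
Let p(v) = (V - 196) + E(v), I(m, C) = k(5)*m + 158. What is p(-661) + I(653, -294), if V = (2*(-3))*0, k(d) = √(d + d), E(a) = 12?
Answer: -26 + 653*√10 ≈ 2039.0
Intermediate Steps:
k(d) = √2*√d (k(d) = √(2*d) = √2*√d)
V = 0 (V = -6*0 = 0)
I(m, C) = 158 + m*√10 (I(m, C) = (√2*√5)*m + 158 = √10*m + 158 = m*√10 + 158 = 158 + m*√10)
p(v) = -184 (p(v) = (0 - 196) + 12 = -196 + 12 = -184)
p(-661) + I(653, -294) = -184 + (158 + 653*√10) = -26 + 653*√10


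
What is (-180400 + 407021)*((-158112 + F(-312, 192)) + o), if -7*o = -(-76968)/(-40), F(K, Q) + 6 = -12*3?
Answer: -1252255296549/35 ≈ -3.5779e+10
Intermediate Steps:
F(K, Q) = -42 (F(K, Q) = -6 - 12*3 = -6 - 36 = -42)
o = 9621/35 (o = -(-3207)*(-24/(-40))/7 = -(-3207)*(-24*(-1/40))/7 = -(-3207)*3/(7*5) = -⅐*(-9621/5) = 9621/35 ≈ 274.89)
(-180400 + 407021)*((-158112 + F(-312, 192)) + o) = (-180400 + 407021)*((-158112 - 42) + 9621/35) = 226621*(-158154 + 9621/35) = 226621*(-5525769/35) = -1252255296549/35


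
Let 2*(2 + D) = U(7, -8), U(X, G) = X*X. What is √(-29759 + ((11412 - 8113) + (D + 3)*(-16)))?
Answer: 2*I*√6717 ≈ 163.91*I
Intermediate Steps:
U(X, G) = X²
D = 45/2 (D = -2 + (½)*7² = -2 + (½)*49 = -2 + 49/2 = 45/2 ≈ 22.500)
√(-29759 + ((11412 - 8113) + (D + 3)*(-16))) = √(-29759 + ((11412 - 8113) + (45/2 + 3)*(-16))) = √(-29759 + (3299 + (51/2)*(-16))) = √(-29759 + (3299 - 408)) = √(-29759 + 2891) = √(-26868) = 2*I*√6717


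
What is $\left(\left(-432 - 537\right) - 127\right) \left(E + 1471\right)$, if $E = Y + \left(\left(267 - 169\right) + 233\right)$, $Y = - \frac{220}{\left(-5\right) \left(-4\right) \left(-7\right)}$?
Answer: $- \frac{13837000}{7} \approx -1.9767 \cdot 10^{6}$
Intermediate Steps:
$Y = \frac{11}{7}$ ($Y = - \frac{220}{20 \left(-7\right)} = - \frac{220}{-140} = \left(-220\right) \left(- \frac{1}{140}\right) = \frac{11}{7} \approx 1.5714$)
$E = \frac{2328}{7}$ ($E = \frac{11}{7} + \left(\left(267 - 169\right) + 233\right) = \frac{11}{7} + \left(98 + 233\right) = \frac{11}{7} + 331 = \frac{2328}{7} \approx 332.57$)
$\left(\left(-432 - 537\right) - 127\right) \left(E + 1471\right) = \left(\left(-432 - 537\right) - 127\right) \left(\frac{2328}{7} + 1471\right) = \left(-969 - 127\right) \frac{12625}{7} = \left(-1096\right) \frac{12625}{7} = - \frac{13837000}{7}$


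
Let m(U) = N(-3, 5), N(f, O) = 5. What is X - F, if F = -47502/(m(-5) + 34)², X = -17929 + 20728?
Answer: 36793/13 ≈ 2830.2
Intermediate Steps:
m(U) = 5
X = 2799
F = -406/13 (F = -47502/(5 + 34)² = -47502/(39²) = -47502/1521 = -47502*1/1521 = -406/13 ≈ -31.231)
X - F = 2799 - 1*(-406/13) = 2799 + 406/13 = 36793/13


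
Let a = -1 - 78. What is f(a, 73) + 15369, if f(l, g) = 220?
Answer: 15589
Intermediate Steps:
a = -79
f(a, 73) + 15369 = 220 + 15369 = 15589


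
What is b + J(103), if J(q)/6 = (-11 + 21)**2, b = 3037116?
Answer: 3037716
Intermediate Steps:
J(q) = 600 (J(q) = 6*(-11 + 21)**2 = 6*10**2 = 6*100 = 600)
b + J(103) = 3037116 + 600 = 3037716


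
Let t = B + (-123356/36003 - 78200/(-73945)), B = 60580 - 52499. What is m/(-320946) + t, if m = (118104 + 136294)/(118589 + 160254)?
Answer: 929836646398971161632/115098290209665059 ≈ 8078.6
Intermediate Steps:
B = 8081
m = 254398/278843 ≈ 0.91233
t = 187019740381/23149929 (t = 8081 + (-123356/36003 - 78200/(-73945)) = 8081 + (-123356*1/36003 - 78200*(-1/73945)) = 8081 + (-123356/36003 + 680/643) = 8081 - 54835868/23149929 = 187019740381/23149929 ≈ 8078.6)
m/(-320946) + t = (254398/278843)/(-320946) + 187019740381/23149929 = (254398/278843)*(-1/320946) + 187019740381/23149929 = -127199/44746772739 + 187019740381/23149929 = 929836646398971161632/115098290209665059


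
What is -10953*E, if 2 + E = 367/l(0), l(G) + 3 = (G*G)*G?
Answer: 1361823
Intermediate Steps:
l(G) = -3 + G**3 (l(G) = -3 + (G*G)*G = -3 + G**2*G = -3 + G**3)
E = -373/3 (E = -2 + 367/(-3 + 0**3) = -2 + 367/(-3 + 0) = -2 + 367/(-3) = -2 + 367*(-1/3) = -2 - 367/3 = -373/3 ≈ -124.33)
-10953*E = -10953*(-373/3) = 1361823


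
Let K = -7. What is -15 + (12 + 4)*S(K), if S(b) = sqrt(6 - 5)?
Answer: 1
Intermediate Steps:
S(b) = 1 (S(b) = sqrt(1) = 1)
-15 + (12 + 4)*S(K) = -15 + (12 + 4)*1 = -15 + 16*1 = -15 + 16 = 1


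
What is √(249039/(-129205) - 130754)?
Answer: I*√2182830565080845/129205 ≈ 361.6*I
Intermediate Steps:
√(249039/(-129205) - 130754) = √(249039*(-1/129205) - 130754) = √(-249039/129205 - 130754) = √(-16894319609/129205) = I*√2182830565080845/129205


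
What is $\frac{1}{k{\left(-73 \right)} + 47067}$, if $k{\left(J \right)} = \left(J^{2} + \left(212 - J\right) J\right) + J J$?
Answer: $\frac{1}{36920} \approx 2.7086 \cdot 10^{-5}$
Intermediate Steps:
$k{\left(J \right)} = 2 J^{2} + J \left(212 - J\right)$ ($k{\left(J \right)} = \left(J^{2} + J \left(212 - J\right)\right) + J^{2} = 2 J^{2} + J \left(212 - J\right)$)
$\frac{1}{k{\left(-73 \right)} + 47067} = \frac{1}{- 73 \left(212 - 73\right) + 47067} = \frac{1}{\left(-73\right) 139 + 47067} = \frac{1}{-10147 + 47067} = \frac{1}{36920}$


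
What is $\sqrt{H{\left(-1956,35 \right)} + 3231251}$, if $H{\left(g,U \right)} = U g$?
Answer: $\sqrt{3162791} \approx 1778.4$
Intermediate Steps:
$\sqrt{H{\left(-1956,35 \right)} + 3231251} = \sqrt{35 \left(-1956\right) + 3231251} = \sqrt{-68460 + 3231251} = \sqrt{3162791}$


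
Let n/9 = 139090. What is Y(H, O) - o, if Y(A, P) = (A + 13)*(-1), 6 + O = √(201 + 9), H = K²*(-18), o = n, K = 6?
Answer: -1251175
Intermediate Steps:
n = 1251810 (n = 9*139090 = 1251810)
o = 1251810
H = -648 (H = 6²*(-18) = 36*(-18) = -648)
O = -6 + √210 (O = -6 + √(201 + 9) = -6 + √210 ≈ 8.4914)
Y(A, P) = -13 - A (Y(A, P) = (13 + A)*(-1) = -13 - A)
Y(H, O) - o = (-13 - 1*(-648)) - 1*1251810 = (-13 + 648) - 1251810 = 635 - 1251810 = -1251175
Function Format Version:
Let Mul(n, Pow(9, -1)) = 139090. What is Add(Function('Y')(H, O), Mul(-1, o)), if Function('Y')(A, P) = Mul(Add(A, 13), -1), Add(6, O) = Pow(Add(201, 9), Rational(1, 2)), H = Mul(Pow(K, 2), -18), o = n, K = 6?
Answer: -1251175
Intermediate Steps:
n = 1251810 (n = Mul(9, 139090) = 1251810)
o = 1251810
H = -648 (H = Mul(Pow(6, 2), -18) = Mul(36, -18) = -648)
O = Add(-6, Pow(210, Rational(1, 2))) (O = Add(-6, Pow(Add(201, 9), Rational(1, 2))) = Add(-6, Pow(210, Rational(1, 2))) ≈ 8.4914)
Function('Y')(A, P) = Add(-13, Mul(-1, A)) (Function('Y')(A, P) = Mul(Add(13, A), -1) = Add(-13, Mul(-1, A)))
Add(Function('Y')(H, O), Mul(-1, o)) = Add(Add(-13, Mul(-1, -648)), Mul(-1, 1251810)) = Add(Add(-13, 648), -1251810) = Add(635, -1251810) = -1251175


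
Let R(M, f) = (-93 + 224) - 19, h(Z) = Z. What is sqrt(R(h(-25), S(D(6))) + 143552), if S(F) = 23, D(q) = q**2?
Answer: 4*sqrt(8979) ≈ 379.03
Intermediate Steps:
R(M, f) = 112 (R(M, f) = 131 - 19 = 112)
sqrt(R(h(-25), S(D(6))) + 143552) = sqrt(112 + 143552) = sqrt(143664) = 4*sqrt(8979)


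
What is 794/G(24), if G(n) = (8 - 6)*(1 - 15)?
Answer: -397/14 ≈ -28.357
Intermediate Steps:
G(n) = -28 (G(n) = 2*(-14) = -28)
794/G(24) = 794/(-28) = 794*(-1/28) = -397/14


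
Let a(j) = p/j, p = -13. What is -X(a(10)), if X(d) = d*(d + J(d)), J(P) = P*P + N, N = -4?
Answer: -4693/1000 ≈ -4.6930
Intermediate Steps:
a(j) = -13/j
J(P) = -4 + P² (J(P) = P*P - 4 = P² - 4 = -4 + P²)
X(d) = d*(-4 + d + d²) (X(d) = d*(d + (-4 + d²)) = d*(-4 + d + d²))
-X(a(10)) = -(-13/10)*(-4 - 13/10 + (-13/10)²) = -(-13*⅒)*(-4 - 13*⅒ + (-13*⅒)²) = -(-13)*(-4 - 13/10 + (-13/10)²)/10 = -(-13)*(-4 - 13/10 + 169/100)/10 = -(-13)*(-361)/(10*100) = -1*4693/1000 = -4693/1000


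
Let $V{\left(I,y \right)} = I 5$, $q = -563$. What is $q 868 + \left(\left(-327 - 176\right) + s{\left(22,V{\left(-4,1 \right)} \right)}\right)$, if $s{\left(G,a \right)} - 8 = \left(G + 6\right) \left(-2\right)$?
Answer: $-489235$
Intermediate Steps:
$V{\left(I,y \right)} = 5 I$
$s{\left(G,a \right)} = -4 - 2 G$ ($s{\left(G,a \right)} = 8 + \left(G + 6\right) \left(-2\right) = 8 + \left(6 + G\right) \left(-2\right) = 8 - \left(12 + 2 G\right) = -4 - 2 G$)
$q 868 + \left(\left(-327 - 176\right) + s{\left(22,V{\left(-4,1 \right)} \right)}\right) = \left(-563\right) 868 - 551 = -488684 - 551 = -489235$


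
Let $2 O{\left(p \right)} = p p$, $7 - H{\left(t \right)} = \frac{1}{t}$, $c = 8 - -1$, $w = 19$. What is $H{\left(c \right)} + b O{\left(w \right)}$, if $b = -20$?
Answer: $- \frac{32428}{9} \approx -3603.1$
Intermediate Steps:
$c = 9$ ($c = 8 + 1 = 9$)
$H{\left(t \right)} = 7 - \frac{1}{t}$
$O{\left(p \right)} = \frac{p^{2}}{2}$ ($O{\left(p \right)} = \frac{p p}{2} = \frac{p^{2}}{2}$)
$H{\left(c \right)} + b O{\left(w \right)} = \left(7 - \frac{1}{9}\right) - 20 \frac{19^{2}}{2} = \left(7 - \frac{1}{9}\right) - 20 \cdot \frac{1}{2} \cdot 361 = \left(7 - \frac{1}{9}\right) - 3610 = \frac{62}{9} - 3610 = - \frac{32428}{9}$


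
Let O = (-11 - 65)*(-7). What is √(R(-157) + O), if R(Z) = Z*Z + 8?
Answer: √25189 ≈ 158.71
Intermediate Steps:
R(Z) = 8 + Z² (R(Z) = Z² + 8 = 8 + Z²)
O = 532 (O = -76*(-7) = 532)
√(R(-157) + O) = √((8 + (-157)²) + 532) = √((8 + 24649) + 532) = √(24657 + 532) = √25189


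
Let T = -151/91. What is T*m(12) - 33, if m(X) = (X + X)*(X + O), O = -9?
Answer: -13875/91 ≈ -152.47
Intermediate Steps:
T = -151/91 (T = -151*1/91 = -151/91 ≈ -1.6593)
m(X) = 2*X*(-9 + X) (m(X) = (X + X)*(X - 9) = (2*X)*(-9 + X) = 2*X*(-9 + X))
T*m(12) - 33 = -302*12*(-9 + 12)/91 - 33 = -302*12*3/91 - 33 = -151/91*72 - 33 = -10872/91 - 33 = -13875/91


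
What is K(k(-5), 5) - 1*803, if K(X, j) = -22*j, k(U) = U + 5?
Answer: -913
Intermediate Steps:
k(U) = 5 + U
K(k(-5), 5) - 1*803 = -22*5 - 1*803 = -110 - 803 = -913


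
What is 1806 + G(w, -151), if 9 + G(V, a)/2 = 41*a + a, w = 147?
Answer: -10896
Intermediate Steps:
G(V, a) = -18 + 84*a (G(V, a) = -18 + 2*(41*a + a) = -18 + 2*(42*a) = -18 + 84*a)
1806 + G(w, -151) = 1806 + (-18 + 84*(-151)) = 1806 + (-18 - 12684) = 1806 - 12702 = -10896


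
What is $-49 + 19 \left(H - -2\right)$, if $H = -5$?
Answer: $-106$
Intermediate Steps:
$-49 + 19 \left(H - -2\right) = -49 + 19 \left(-5 - -2\right) = -49 + 19 \left(-5 + 2\right) = -49 + 19 \left(-3\right) = -49 - 57 = -106$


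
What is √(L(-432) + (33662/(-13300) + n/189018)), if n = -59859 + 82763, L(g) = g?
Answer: I*√762617428513327814/41898990 ≈ 20.842*I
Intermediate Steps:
n = 22904
√(L(-432) + (33662/(-13300) + n/189018)) = √(-432 + (33662/(-13300) + 22904/189018)) = √(-432 + (33662*(-1/13300) + 22904*(1/189018))) = √(-432 + (-16831/6650 + 11452/94509)) = √(-432 - 1514525179/628484850) = √(-273019980379/628484850) = I*√762617428513327814/41898990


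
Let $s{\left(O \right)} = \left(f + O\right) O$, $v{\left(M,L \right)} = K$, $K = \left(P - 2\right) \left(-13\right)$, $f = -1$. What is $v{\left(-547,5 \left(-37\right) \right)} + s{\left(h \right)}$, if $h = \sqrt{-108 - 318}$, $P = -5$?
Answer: $-335 - i \sqrt{426} \approx -335.0 - 20.64 i$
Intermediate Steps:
$h = i \sqrt{426}$ ($h = \sqrt{-426} = i \sqrt{426} \approx 20.64 i$)
$K = 91$ ($K = \left(-5 - 2\right) \left(-13\right) = \left(-7\right) \left(-13\right) = 91$)
$v{\left(M,L \right)} = 91$
$s{\left(O \right)} = O \left(-1 + O\right)$ ($s{\left(O \right)} = \left(-1 + O\right) O = O \left(-1 + O\right)$)
$v{\left(-547,5 \left(-37\right) \right)} + s{\left(h \right)} = 91 + i \sqrt{426} \left(-1 + i \sqrt{426}\right)$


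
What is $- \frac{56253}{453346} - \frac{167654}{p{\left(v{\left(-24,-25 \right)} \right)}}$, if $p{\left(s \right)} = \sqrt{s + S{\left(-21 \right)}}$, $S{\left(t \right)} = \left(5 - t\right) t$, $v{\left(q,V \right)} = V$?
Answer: $- \frac{56253}{453346} + \frac{167654 i \sqrt{571}}{571} \approx -0.12408 + 7016.1 i$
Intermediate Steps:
$S{\left(t \right)} = t \left(5 - t\right)$
$p{\left(s \right)} = \sqrt{-546 + s}$ ($p{\left(s \right)} = \sqrt{s - 21 \left(5 - -21\right)} = \sqrt{s - 21 \left(5 + 21\right)} = \sqrt{s - 546} = \sqrt{-546 + s}$)
$- \frac{56253}{453346} - \frac{167654}{p{\left(v{\left(-24,-25 \right)} \right)}} = - \frac{56253}{453346} - \frac{167654}{\sqrt{-546 - 25}} = \left(-56253\right) \frac{1}{453346} - \frac{167654}{\sqrt{-571}} = - \frac{56253}{453346} - \frac{167654}{i \sqrt{571}} = - \frac{56253}{453346} - 167654 \left(- \frac{i \sqrt{571}}{571}\right) = - \frac{56253}{453346} + \frac{167654 i \sqrt{571}}{571}$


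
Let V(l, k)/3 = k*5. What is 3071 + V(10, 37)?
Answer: 3626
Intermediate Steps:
V(l, k) = 15*k (V(l, k) = 3*(k*5) = 3*(5*k) = 15*k)
3071 + V(10, 37) = 3071 + 15*37 = 3071 + 555 = 3626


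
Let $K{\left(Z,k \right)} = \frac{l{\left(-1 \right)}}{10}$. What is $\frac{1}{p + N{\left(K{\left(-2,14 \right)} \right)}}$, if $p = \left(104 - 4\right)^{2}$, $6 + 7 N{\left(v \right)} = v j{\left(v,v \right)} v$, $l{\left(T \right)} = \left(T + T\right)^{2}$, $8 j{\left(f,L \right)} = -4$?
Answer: $\frac{175}{1749848} \approx 0.00010001$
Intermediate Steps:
$j{\left(f,L \right)} = - \frac{1}{2}$ ($j{\left(f,L \right)} = \frac{1}{8} \left(-4\right) = - \frac{1}{2}$)
$l{\left(T \right)} = 4 T^{2}$ ($l{\left(T \right)} = \left(2 T\right)^{2} = 4 T^{2}$)
$K{\left(Z,k \right)} = \frac{2}{5}$ ($K{\left(Z,k \right)} = \frac{4 \left(-1\right)^{2}}{10} = 4 \cdot 1 \cdot \frac{1}{10} = 4 \cdot \frac{1}{10} = \frac{2}{5}$)
$N{\left(v \right)} = - \frac{6}{7} - \frac{v^{2}}{14}$ ($N{\left(v \right)} = - \frac{6}{7} + \frac{v \left(- \frac{1}{2}\right) v}{7} = - \frac{6}{7} + \frac{- \frac{v}{2} v}{7} = - \frac{6}{7} + \frac{\left(- \frac{1}{2}\right) v^{2}}{7} = - \frac{6}{7} - \frac{v^{2}}{14}$)
$p = 10000$ ($p = 100^{2} = 10000$)
$\frac{1}{p + N{\left(K{\left(-2,14 \right)} \right)}} = \frac{1}{10000 - \left(\frac{6}{7} + \frac{\left(\frac{2}{5}\right)^{2}}{14}\right)} = \frac{1}{10000 - \frac{152}{175}} = \frac{1}{\frac{1749848}{175}} = \frac{175}{1749848}$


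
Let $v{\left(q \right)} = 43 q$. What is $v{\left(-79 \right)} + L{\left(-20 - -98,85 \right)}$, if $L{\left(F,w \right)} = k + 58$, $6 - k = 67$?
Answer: $-3400$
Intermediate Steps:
$k = -61$ ($k = 6 - 67 = -61$)
$L{\left(F,w \right)} = -3$ ($L{\left(F,w \right)} = -61 + 58 = -3$)
$v{\left(-79 \right)} + L{\left(-20 - -98,85 \right)} = 43 \left(-79\right) - 3 = -3397 - 3 = -3400$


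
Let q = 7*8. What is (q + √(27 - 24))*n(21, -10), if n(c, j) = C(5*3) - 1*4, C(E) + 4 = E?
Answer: 392 + 7*√3 ≈ 404.12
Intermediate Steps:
C(E) = -4 + E
q = 56
n(c, j) = 7 (n(c, j) = (-4 + 5*3) - 1*4 = (-4 + 15) - 4 = 11 - 4 = 7)
(q + √(27 - 24))*n(21, -10) = (56 + √(27 - 24))*7 = (56 + √3)*7 = 392 + 7*√3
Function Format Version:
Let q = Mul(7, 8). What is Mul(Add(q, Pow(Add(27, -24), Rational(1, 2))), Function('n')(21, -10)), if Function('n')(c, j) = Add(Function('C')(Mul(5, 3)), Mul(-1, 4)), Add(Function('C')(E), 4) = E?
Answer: Add(392, Mul(7, Pow(3, Rational(1, 2)))) ≈ 404.12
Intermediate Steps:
Function('C')(E) = Add(-4, E)
q = 56
Function('n')(c, j) = 7 (Function('n')(c, j) = Add(Add(-4, Mul(5, 3)), Mul(-1, 4)) = Add(Add(-4, 15), -4) = Add(11, -4) = 7)
Mul(Add(q, Pow(Add(27, -24), Rational(1, 2))), Function('n')(21, -10)) = Mul(Add(56, Pow(Add(27, -24), Rational(1, 2))), 7) = Mul(Add(56, Pow(3, Rational(1, 2))), 7) = Add(392, Mul(7, Pow(3, Rational(1, 2))))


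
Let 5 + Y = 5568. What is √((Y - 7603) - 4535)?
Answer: 5*I*√263 ≈ 81.086*I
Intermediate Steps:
Y = 5563 (Y = -5 + 5568 = 5563)
√((Y - 7603) - 4535) = √((5563 - 7603) - 4535) = √(-2040 - 4535) = √(-6575) = 5*I*√263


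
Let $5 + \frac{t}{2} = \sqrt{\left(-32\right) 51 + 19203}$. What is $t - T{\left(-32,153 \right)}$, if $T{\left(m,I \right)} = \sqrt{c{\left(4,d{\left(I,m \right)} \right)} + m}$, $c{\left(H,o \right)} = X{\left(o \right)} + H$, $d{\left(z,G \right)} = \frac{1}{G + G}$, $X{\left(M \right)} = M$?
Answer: $-10 + 2 \sqrt{17571} - \frac{i \sqrt{1793}}{8} \approx 255.11 - 5.293 i$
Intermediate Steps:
$d{\left(z,G \right)} = \frac{1}{2 G}$
$t = -10 + 2 \sqrt{17571}$ ($t = -10 + 2 \sqrt{\left(-32\right) 51 + 19203} = -10 + 2 \sqrt{-1632 + 19203} = -10 + 2 \sqrt{17571} \approx 255.11$)
$c{\left(H,o \right)} = H + o$ ($c{\left(H,o \right)} = o + H = H + o$)
$T{\left(m,I \right)} = \sqrt{4 + m + \frac{1}{2 m}}$ ($T{\left(m,I \right)} = \sqrt{\left(4 + \frac{1}{2 m}\right) + m} = \sqrt{4 + m + \frac{1}{2 m}}$)
$t - T{\left(-32,153 \right)} = \left(-10 + 2 \sqrt{17571}\right) - \frac{\sqrt{16 + \frac{2}{-32} + 4 \left(-32\right)}}{2} = \left(-10 + 2 \sqrt{17571}\right) - \frac{\sqrt{16 + 2 \left(- \frac{1}{32}\right) - 128}}{2} = \left(-10 + 2 \sqrt{17571}\right) - \frac{\sqrt{16 - \frac{1}{16} - 128}}{2} = \left(-10 + 2 \sqrt{17571}\right) - \frac{\sqrt{- \frac{1793}{16}}}{2} = \left(-10 + 2 \sqrt{17571}\right) - \frac{\frac{1}{4} i \sqrt{1793}}{2} = \left(-10 + 2 \sqrt{17571}\right) - \frac{i \sqrt{1793}}{8} = -10 + 2 \sqrt{17571} - \frac{i \sqrt{1793}}{8}$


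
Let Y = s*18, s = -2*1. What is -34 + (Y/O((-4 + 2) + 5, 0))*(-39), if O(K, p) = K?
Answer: 434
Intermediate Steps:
s = -2
Y = -36 (Y = -2*18 = -36)
-34 + (Y/O((-4 + 2) + 5, 0))*(-39) = -34 - 36/((-4 + 2) + 5)*(-39) = -34 - 36/(-2 + 5)*(-39) = -34 - 36/3*(-39) = -34 - 36*1/3*(-39) = -34 - 12*(-39) = -34 + 468 = 434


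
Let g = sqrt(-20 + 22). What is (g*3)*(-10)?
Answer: -30*sqrt(2) ≈ -42.426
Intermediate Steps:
g = sqrt(2) ≈ 1.4142
(g*3)*(-10) = (sqrt(2)*3)*(-10) = (3*sqrt(2))*(-10) = -30*sqrt(2)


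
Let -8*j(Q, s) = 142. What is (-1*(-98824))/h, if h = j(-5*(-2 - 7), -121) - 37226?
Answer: -395296/148975 ≈ -2.6534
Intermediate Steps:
j(Q, s) = -71/4 (j(Q, s) = -⅛*142 = -71/4)
h = -148975/4 (h = -71/4 - 37226 = -148975/4 ≈ -37244.)
(-1*(-98824))/h = (-1*(-98824))/(-148975/4) = 98824*(-4/148975) = -395296/148975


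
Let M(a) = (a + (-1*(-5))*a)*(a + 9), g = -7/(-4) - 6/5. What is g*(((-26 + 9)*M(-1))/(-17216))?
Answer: -561/21520 ≈ -0.026069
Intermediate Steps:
g = 11/20 (g = -7*(-¼) - 6*⅕ = 7/4 - 6/5 = 11/20 ≈ 0.55000)
M(a) = 6*a*(9 + a) (M(a) = (a + 5*a)*(9 + a) = (6*a)*(9 + a) = 6*a*(9 + a))
g*(((-26 + 9)*M(-1))/(-17216)) = 11*(((-26 + 9)*(6*(-1)*(9 - 1)))/(-17216))/20 = 11*(-102*(-1)*8*(-1/17216))/20 = 11*(-17*(-48)*(-1/17216))/20 = 11*(816*(-1/17216))/20 = (11/20)*(-51/1076) = -561/21520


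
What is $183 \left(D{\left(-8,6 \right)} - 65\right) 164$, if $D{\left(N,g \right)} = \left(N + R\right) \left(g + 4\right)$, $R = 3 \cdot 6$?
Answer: $1050420$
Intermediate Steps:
$R = 18$
$D{\left(N,g \right)} = \left(4 + g\right) \left(18 + N\right)$ ($D{\left(N,g \right)} = \left(N + 18\right) \left(g + 4\right) = \left(18 + N\right) \left(4 + g\right) = \left(4 + g\right) \left(18 + N\right)$)
$183 \left(D{\left(-8,6 \right)} - 65\right) 164 = 183 \left(\left(72 + 4 \left(-8\right) + 18 \cdot 6 - 48\right) - 65\right) 164 = 183 \left(\left(72 - 32 + 108 - 48\right) - 65\right) 164 = 183 \left(100 - 65\right) 164 = 183 \cdot 35 \cdot 164 = 6405 \cdot 164 = 1050420$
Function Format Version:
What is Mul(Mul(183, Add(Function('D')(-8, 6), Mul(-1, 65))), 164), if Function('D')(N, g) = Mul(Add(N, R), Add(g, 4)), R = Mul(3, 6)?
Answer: 1050420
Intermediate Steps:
R = 18
Function('D')(N, g) = Mul(Add(4, g), Add(18, N)) (Function('D')(N, g) = Mul(Add(N, 18), Add(g, 4)) = Mul(Add(18, N), Add(4, g)) = Mul(Add(4, g), Add(18, N)))
Mul(Mul(183, Add(Function('D')(-8, 6), Mul(-1, 65))), 164) = Mul(Mul(183, Add(Add(72, Mul(4, -8), Mul(18, 6), Mul(-8, 6)), Mul(-1, 65))), 164) = Mul(Mul(183, Add(Add(72, -32, 108, -48), -65)), 164) = Mul(Mul(183, Add(100, -65)), 164) = Mul(Mul(183, 35), 164) = Mul(6405, 164) = 1050420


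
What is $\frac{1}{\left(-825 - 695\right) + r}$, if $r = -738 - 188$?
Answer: $- \frac{1}{2446} \approx -0.00040883$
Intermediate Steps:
$r = -926$
$\frac{1}{\left(-825 - 695\right) + r} = \frac{1}{\left(-825 - 695\right) - 926} = \frac{1}{-1520 - 926} = \frac{1}{-2446} = - \frac{1}{2446}$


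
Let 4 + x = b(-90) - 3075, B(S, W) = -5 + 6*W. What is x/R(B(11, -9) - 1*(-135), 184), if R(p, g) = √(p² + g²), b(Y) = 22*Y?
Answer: -5059*√2477/9908 ≈ -25.412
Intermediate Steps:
R(p, g) = √(g² + p²)
x = -5059 (x = -4 + (22*(-90) - 3075) = -4 + (-1980 - 3075) = -4 - 5055 = -5059)
x/R(B(11, -9) - 1*(-135), 184) = -5059/√(184² + ((-5 + 6*(-9)) - 1*(-135))²) = -5059/√(33856 + ((-5 - 54) + 135)²) = -5059/√(33856 + (-59 + 135)²) = -5059/√(33856 + 76²) = -5059/√(33856 + 5776) = -5059*√2477/9908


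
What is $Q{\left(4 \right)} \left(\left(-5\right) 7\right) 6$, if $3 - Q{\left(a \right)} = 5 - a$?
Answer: $-420$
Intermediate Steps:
$Q{\left(a \right)} = -2 + a$ ($Q{\left(a \right)} = 3 - \left(5 - a\right) = 3 + \left(-5 + a\right) = -2 + a$)
$Q{\left(4 \right)} \left(\left(-5\right) 7\right) 6 = \left(-2 + 4\right) \left(\left(-5\right) 7\right) 6 = 2 \left(-35\right) 6 = \left(-70\right) 6 = -420$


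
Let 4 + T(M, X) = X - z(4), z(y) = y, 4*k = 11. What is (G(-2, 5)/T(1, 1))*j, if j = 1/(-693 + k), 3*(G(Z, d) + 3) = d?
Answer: -16/57981 ≈ -0.00027595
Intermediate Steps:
k = 11/4 (k = (¼)*11 = 11/4 ≈ 2.7500)
G(Z, d) = -3 + d/3
T(M, X) = -8 + X (T(M, X) = -4 + (X - 1*4) = -4 + (X - 4) = -4 + (-4 + X) = -8 + X)
j = -4/2761 (j = 1/(-693 + 11/4) = 1/(-2761/4) = -4/2761 ≈ -0.0014488)
(G(-2, 5)/T(1, 1))*j = ((-3 + (⅓)*5)/(-8 + 1))*(-4/2761) = ((-3 + 5/3)/(-7))*(-4/2761) = -4/3*(-⅐)*(-4/2761) = (4/21)*(-4/2761) = -16/57981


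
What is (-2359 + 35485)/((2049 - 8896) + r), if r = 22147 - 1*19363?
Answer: -33126/4063 ≈ -8.1531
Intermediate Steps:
r = 2784 (r = 22147 - 19363 = 2784)
(-2359 + 35485)/((2049 - 8896) + r) = (-2359 + 35485)/((2049 - 8896) + 2784) = 33126/(-6847 + 2784) = 33126/(-4063) = 33126*(-1/4063) = -33126/4063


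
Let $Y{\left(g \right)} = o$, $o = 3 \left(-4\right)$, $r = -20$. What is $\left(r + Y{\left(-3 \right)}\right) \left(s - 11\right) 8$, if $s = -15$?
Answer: $6656$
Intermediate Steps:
$o = -12$
$Y{\left(g \right)} = -12$
$\left(r + Y{\left(-3 \right)}\right) \left(s - 11\right) 8 = \left(-20 - 12\right) \left(-15 - 11\right) 8 = \left(-32\right) \left(-26\right) 8 = 832 \cdot 8 = 6656$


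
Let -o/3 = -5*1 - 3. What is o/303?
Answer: 8/101 ≈ 0.079208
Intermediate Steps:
o = 24 (o = -3*(-5*1 - 3) = -3*(-5 - 3) = -3*(-8) = 24)
o/303 = 24/303 = 24*(1/303) = 8/101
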